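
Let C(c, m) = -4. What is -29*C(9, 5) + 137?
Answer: 253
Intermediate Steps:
-29*C(9, 5) + 137 = -29*(-4) + 137 = 116 + 137 = 253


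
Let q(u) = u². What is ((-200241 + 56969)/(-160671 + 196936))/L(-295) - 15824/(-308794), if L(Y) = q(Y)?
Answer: 24947847610016/487271007015125 ≈ 0.051199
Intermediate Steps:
L(Y) = Y²
((-200241 + 56969)/(-160671 + 196936))/L(-295) - 15824/(-308794) = ((-200241 + 56969)/(-160671 + 196936))/((-295)²) - 15824/(-308794) = -143272/36265/87025 - 15824*(-1/308794) = -143272*1/36265*(1/87025) + 7912/154397 = -143272/36265*1/87025 + 7912/154397 = -143272/3155961625 + 7912/154397 = 24947847610016/487271007015125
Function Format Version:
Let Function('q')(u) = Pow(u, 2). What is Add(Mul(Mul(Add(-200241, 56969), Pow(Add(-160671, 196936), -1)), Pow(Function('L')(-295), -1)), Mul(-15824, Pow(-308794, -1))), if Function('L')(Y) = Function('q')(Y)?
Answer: Rational(24947847610016, 487271007015125) ≈ 0.051199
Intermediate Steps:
Function('L')(Y) = Pow(Y, 2)
Add(Mul(Mul(Add(-200241, 56969), Pow(Add(-160671, 196936), -1)), Pow(Function('L')(-295), -1)), Mul(-15824, Pow(-308794, -1))) = Add(Mul(Mul(Add(-200241, 56969), Pow(Add(-160671, 196936), -1)), Pow(Pow(-295, 2), -1)), Mul(-15824, Pow(-308794, -1))) = Add(Mul(Mul(-143272, Pow(36265, -1)), Pow(87025, -1)), Mul(-15824, Rational(-1, 308794))) = Add(Mul(Mul(-143272, Rational(1, 36265)), Rational(1, 87025)), Rational(7912, 154397)) = Add(Mul(Rational(-143272, 36265), Rational(1, 87025)), Rational(7912, 154397)) = Add(Rational(-143272, 3155961625), Rational(7912, 154397)) = Rational(24947847610016, 487271007015125)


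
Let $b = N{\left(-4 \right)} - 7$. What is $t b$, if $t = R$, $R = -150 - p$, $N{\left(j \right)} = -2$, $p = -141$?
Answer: $81$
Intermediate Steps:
$b = -9$ ($b = -2 - 7 = -9$)
$R = -9$ ($R = -150 - -141 = -150 + 141 = -9$)
$t = -9$
$t b = \left(-9\right) \left(-9\right) = 81$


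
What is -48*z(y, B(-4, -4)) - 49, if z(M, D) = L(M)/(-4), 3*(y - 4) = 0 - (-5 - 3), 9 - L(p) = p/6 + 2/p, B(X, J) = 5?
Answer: 631/15 ≈ 42.067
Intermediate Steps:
L(p) = 9 - 2/p - p/6 (L(p) = 9 - (p/6 + 2/p) = 9 - (2/p + p/6) = 9 + (-2/p - p/6) = 9 - 2/p - p/6)
y = 20/3 (y = 4 + (0 - (-5 - 3))/3 = 4 + (0 - 1*(-8))/3 = 4 + (0 + 8)/3 = 4 + (⅓)*8 = 4 + 8/3 = 20/3 ≈ 6.6667)
z(M, D) = -9/4 + 1/(2*M) + M/24 (z(M, D) = (9 - 2/M - M/6)/(-4) = (9 - 2/M - M/6)*(-¼) = -9/4 + 1/(2*M) + M/24)
-48*z(y, B(-4, -4)) - 49 = -2*(12 + 20*(-54 + 20/3)/3)/20/3 - 49 = -2*3*(12 + (20/3)*(-142/3))/20 - 49 = -2*3*(12 - 2840/9)/20 - 49 = -2*3*(-2732)/(20*9) - 49 = -48*(-683/360) - 49 = 1366/15 - 49 = 631/15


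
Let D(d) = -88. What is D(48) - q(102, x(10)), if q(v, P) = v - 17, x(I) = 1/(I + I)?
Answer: -173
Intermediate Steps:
x(I) = 1/(2*I)
q(v, P) = -17 + v
D(48) - q(102, x(10)) = -88 - (-17 + 102) = -88 - 1*85 = -88 - 85 = -173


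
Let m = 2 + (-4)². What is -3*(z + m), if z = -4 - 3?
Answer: -33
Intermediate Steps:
z = -7
m = 18 (m = 2 + 16 = 18)
-3*(z + m) = -3*(-7 + 18) = -3*11 = -33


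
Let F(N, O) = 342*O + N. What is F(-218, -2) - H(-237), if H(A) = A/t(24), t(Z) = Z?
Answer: -7137/8 ≈ -892.13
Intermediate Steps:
H(A) = A/24
F(N, O) = N + 342*O
F(-218, -2) - H(-237) = (-218 + 342*(-2)) - (-237)/24 = (-218 - 684) - 1*(-79/8) = -902 + 79/8 = -7137/8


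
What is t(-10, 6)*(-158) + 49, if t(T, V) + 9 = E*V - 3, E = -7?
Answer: 8581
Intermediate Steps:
t(T, V) = -12 - 7*V (t(T, V) = -9 + (-7*V - 3) = -9 + (-3 - 7*V) = -12 - 7*V)
t(-10, 6)*(-158) + 49 = (-12 - 7*6)*(-158) + 49 = (-12 - 42)*(-158) + 49 = -54*(-158) + 49 = 8532 + 49 = 8581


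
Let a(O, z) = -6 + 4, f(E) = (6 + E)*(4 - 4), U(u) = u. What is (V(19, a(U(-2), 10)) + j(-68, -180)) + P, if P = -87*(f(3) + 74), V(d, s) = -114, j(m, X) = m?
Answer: -6620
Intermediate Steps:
f(E) = 0 (f(E) = (6 + E)*0 = 0)
a(O, z) = -2
P = -6438 (P = -87*(0 + 74) = -87*74 = -6438)
(V(19, a(U(-2), 10)) + j(-68, -180)) + P = (-114 - 68) - 6438 = -182 - 6438 = -6620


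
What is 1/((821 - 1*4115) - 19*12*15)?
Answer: -1/6714 ≈ -0.00014894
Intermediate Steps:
1/((821 - 1*4115) - 19*12*15) = 1/((821 - 4115) - 228*15) = 1/(-3294 - 3420) = 1/(-6714) = -1/6714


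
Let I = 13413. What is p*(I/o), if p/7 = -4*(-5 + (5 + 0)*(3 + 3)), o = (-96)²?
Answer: -782425/768 ≈ -1018.8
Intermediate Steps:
o = 9216
p = -700 (p = 7*(-4*(-5 + (5 + 0)*(3 + 3))) = 7*(-4*(-5 + 5*6)) = 7*(-4*(-5 + 30)) = 7*(-4*25) = 7*(-100) = -700)
p*(I/o) = -9389100/9216 = -700*4471/3072 = -782425/768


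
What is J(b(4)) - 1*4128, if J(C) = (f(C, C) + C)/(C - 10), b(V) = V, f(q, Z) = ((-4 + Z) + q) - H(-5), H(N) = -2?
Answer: -12389/3 ≈ -4129.7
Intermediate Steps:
f(q, Z) = -2 + Z + q (f(q, Z) = ((-4 + Z) + q) - 1*(-2) = (-4 + Z + q) + 2 = -2 + Z + q)
J(C) = (-2 + 3*C)/(-10 + C) (J(C) = ((-2 + C + C) + C)/(C - 10) = ((-2 + 2*C) + C)/(-10 + C) = (-2 + 3*C)/(-10 + C))
J(b(4)) - 1*4128 = (-2 + 3*4)/(-10 + 4) - 1*4128 = (-2 + 12)/(-6) - 4128 = -⅙*10 - 4128 = -5/3 - 4128 = -12389/3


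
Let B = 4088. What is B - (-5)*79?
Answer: 4483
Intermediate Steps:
B - (-5)*79 = 4088 - (-5)*79 = 4088 - 1*(-395) = 4088 + 395 = 4483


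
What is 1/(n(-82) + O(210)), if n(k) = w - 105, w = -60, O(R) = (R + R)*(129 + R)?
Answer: 1/142215 ≈ 7.0316e-6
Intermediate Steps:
O(R) = 2*R*(129 + R) (O(R) = (2*R)*(129 + R) = 2*R*(129 + R))
n(k) = -165 (n(k) = -60 - 105 = -165)
1/(n(-82) + O(210)) = 1/(-165 + 2*210*(129 + 210)) = 1/(-165 + 2*210*339) = 1/(-165 + 142380) = 1/142215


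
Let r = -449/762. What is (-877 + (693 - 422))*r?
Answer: 45349/127 ≈ 357.08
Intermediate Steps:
r = -449/762 (r = -449*1/762 = -449/762 ≈ -0.58924)
(-877 + (693 - 422))*r = (-877 + (693 - 422))*(-449/762) = (-877 + 271)*(-449/762) = -606*(-449/762) = 45349/127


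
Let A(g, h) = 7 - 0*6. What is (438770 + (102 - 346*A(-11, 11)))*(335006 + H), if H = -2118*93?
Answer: 60244066400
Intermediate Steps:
H = -196974
A(g, h) = 7 (A(g, h) = 7 - 1*0 = 7 + 0 = 7)
(438770 + (102 - 346*A(-11, 11)))*(335006 + H) = (438770 + (102 - 346*7))*(335006 - 196974) = (438770 + (102 - 2422))*138032 = (438770 - 2320)*138032 = 436450*138032 = 60244066400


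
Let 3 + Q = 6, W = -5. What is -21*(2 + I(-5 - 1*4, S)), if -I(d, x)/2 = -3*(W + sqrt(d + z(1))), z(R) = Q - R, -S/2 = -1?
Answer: 588 - 126*I*sqrt(7) ≈ 588.0 - 333.36*I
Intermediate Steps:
Q = 3 (Q = -3 + 6 = 3)
S = 2 (S = -2*(-1) = 2)
z(R) = 3 - R
I(d, x) = -30 + 6*sqrt(2 + d) (I(d, x) = -(-6)*(-5 + sqrt(d + (3 - 1*1))) = -(-6)*(-5 + sqrt(d + (3 - 1))) = -(-6)*(-5 + sqrt(d + 2)) = -(-6)*(-5 + sqrt(2 + d)) = -2*(15 - 3*sqrt(2 + d)) = -30 + 6*sqrt(2 + d))
-21*(2 + I(-5 - 1*4, S)) = -21*(2 + (-30 + 6*sqrt(2 + (-5 - 1*4)))) = -21*(2 + (-30 + 6*sqrt(2 + (-5 - 4)))) = -21*(2 + (-30 + 6*sqrt(2 - 9))) = -21*(2 + (-30 + 6*sqrt(-7))) = -21*(2 + (-30 + 6*(I*sqrt(7)))) = -21*(2 + (-30 + 6*I*sqrt(7))) = -21*(-28 + 6*I*sqrt(7)) = 588 - 126*I*sqrt(7)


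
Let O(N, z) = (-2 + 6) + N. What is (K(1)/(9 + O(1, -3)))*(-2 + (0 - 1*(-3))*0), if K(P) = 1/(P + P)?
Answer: -1/14 ≈ -0.071429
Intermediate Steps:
O(N, z) = 4 + N
K(P) = 1/(2*P)
(K(1)/(9 + O(1, -3)))*(-2 + (0 - 1*(-3))*0) = (((½)/1)/(9 + (4 + 1)))*(-2 + (0 - 1*(-3))*0) = (((½)*1)/(9 + 5))*(-2 + (0 + 3)*0) = ((½)/14)*(-2 + 3*0) = ((1/14)*(½))*(-2 + 0) = (1/28)*(-2) = -1/14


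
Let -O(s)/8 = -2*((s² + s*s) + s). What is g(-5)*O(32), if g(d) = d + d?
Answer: -332800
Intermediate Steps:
g(d) = 2*d
O(s) = 16*s + 32*s² (O(s) = -(-16)*((s² + s*s) + s) = -(-16)*((s² + s²) + s) = -(-16)*(2*s² + s) = -(-16)*(s + 2*s²) = -8*(-4*s² - 2*s) = 16*s + 32*s²)
g(-5)*O(32) = (2*(-5))*(16*32*(1 + 2*32)) = -160*32*(1 + 64) = -160*32*65 = -10*33280 = -332800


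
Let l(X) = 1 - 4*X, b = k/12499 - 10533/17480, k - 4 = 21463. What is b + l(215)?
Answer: -187432893487/218482520 ≈ -857.88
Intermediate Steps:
k = 21467 (k = 4 + 21463 = 21467)
b = 243591193/218482520 (b = 21467/12499 - 10533/17480 = 243591193/218482520 ≈ 1.1149)
b + l(215) = 243591193/218482520 + (1 - 4*215) = 243591193/218482520 + (1 - 860) = 243591193/218482520 - 859 = -187432893487/218482520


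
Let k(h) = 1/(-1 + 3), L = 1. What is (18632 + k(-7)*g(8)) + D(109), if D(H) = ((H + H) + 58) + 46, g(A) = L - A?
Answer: 37901/2 ≈ 18951.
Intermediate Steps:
g(A) = 1 - A
k(h) = ½ (k(h) = 1/2 = ½)
D(H) = 104 + 2*H (D(H) = (2*H + 58) + 46 = (58 + 2*H) + 46 = 104 + 2*H)
(18632 + k(-7)*g(8)) + D(109) = (18632 + (1 - 1*8)/2) + (104 + 2*109) = (18632 + (1 - 8)/2) + (104 + 218) = (18632 + (½)*(-7)) + 322 = (18632 - 7/2) + 322 = 37257/2 + 322 = 37901/2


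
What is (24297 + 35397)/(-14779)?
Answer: -59694/14779 ≈ -4.0391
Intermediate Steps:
(24297 + 35397)/(-14779) = 59694*(-1/14779) = -59694/14779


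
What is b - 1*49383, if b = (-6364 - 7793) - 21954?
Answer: -85494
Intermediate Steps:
b = -36111 (b = -14157 - 21954 = -36111)
b - 1*49383 = -36111 - 1*49383 = -36111 - 49383 = -85494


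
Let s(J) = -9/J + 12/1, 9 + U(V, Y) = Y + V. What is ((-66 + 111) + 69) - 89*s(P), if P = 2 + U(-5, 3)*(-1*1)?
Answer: -11601/13 ≈ -892.38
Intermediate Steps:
U(V, Y) = -9 + V + Y (U(V, Y) = -9 + (Y + V) = -9 + (V + Y) = -9 + V + Y)
P = 13 (P = 2 + (-9 - 5 + 3)*(-1*1) = 2 - 11*(-1) = 2 + 11 = 13)
s(J) = 12 - 9/J (s(J) = -9/J + 12*1 = -9/J + 12 = 12 - 9/J)
((-66 + 111) + 69) - 89*s(P) = ((-66 + 111) + 69) - 89*(12 - 9/13) = (45 + 69) - 89*(12 - 9*1/13) = 114 - 89*(12 - 9/13) = 114 - 89*147/13 = 114 - 13083/13 = -11601/13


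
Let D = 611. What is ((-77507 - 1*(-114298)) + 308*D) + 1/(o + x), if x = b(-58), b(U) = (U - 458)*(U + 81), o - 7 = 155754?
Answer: 32372903248/143893 ≈ 2.2498e+5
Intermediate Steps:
o = 155761 (o = 7 + 155754 = 155761)
b(U) = (-458 + U)*(81 + U)
x = -11868 (x = -37098 + (-58)**2 - 377*(-58) = -37098 + 3364 + 21866 = -11868)
((-77507 - 1*(-114298)) + 308*D) + 1/(o + x) = ((-77507 - 1*(-114298)) + 308*611) + 1/(155761 - 11868) = ((-77507 + 114298) + 188188) + 1/143893 = (36791 + 188188) + 1/143893 = 224979 + 1/143893 = 32372903248/143893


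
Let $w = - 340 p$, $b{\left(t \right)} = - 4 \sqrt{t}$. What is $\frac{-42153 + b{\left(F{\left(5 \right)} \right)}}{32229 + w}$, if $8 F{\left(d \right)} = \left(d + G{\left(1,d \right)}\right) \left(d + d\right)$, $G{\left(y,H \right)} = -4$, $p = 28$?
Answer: $- \frac{42153}{22709} - \frac{2 \sqrt{5}}{22709} \approx -1.8564$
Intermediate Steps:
$F{\left(d \right)} = \frac{d \left(-4 + d\right)}{4}$ ($F{\left(d \right)} = \frac{\left(d - 4\right) \left(d + d\right)}{8} = \frac{\left(-4 + d\right) 2 d}{8} = \frac{2 d \left(-4 + d\right)}{8} = \frac{d \left(-4 + d\right)}{4}$)
$w = -9520$ ($w = \left(-340\right) 28 = -9520$)
$\frac{-42153 + b{\left(F{\left(5 \right)} \right)}}{32229 + w} = \frac{-42153 - 4 \sqrt{\frac{1}{4} \cdot 5 \left(-4 + 5\right)}}{32229 - 9520} = \frac{-42153 - 4 \sqrt{\frac{1}{4} \cdot 5 \cdot 1}}{22709} = \left(-42153 - 4 \sqrt{\frac{5}{4}}\right) \frac{1}{22709} = \left(-42153 - 4 \frac{\sqrt{5}}{2}\right) \frac{1}{22709} = \left(-42153 - 2 \sqrt{5}\right) \frac{1}{22709} = - \frac{42153}{22709} - \frac{2 \sqrt{5}}{22709}$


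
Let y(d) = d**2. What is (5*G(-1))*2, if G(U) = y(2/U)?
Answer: 40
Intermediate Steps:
G(U) = 4/U**2 (G(U) = (2/U)**2 = 4/U**2)
(5*G(-1))*2 = (5*(4/(-1)**2))*2 = (5*(4*1))*2 = (5*4)*2 = 20*2 = 40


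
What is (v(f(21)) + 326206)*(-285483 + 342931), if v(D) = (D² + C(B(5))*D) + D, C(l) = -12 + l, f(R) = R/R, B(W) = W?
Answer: 18739595048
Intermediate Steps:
f(R) = 1
v(D) = D² - 6*D (v(D) = (D² + (-12 + 5)*D) + D = (D² - 7*D) + D = D² - 6*D)
(v(f(21)) + 326206)*(-285483 + 342931) = (1*(-6 + 1) + 326206)*(-285483 + 342931) = (1*(-5) + 326206)*57448 = (-5 + 326206)*57448 = 326201*57448 = 18739595048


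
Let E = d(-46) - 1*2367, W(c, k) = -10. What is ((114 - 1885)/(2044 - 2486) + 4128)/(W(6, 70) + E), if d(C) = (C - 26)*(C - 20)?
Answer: 1826347/1049750 ≈ 1.7398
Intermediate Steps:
d(C) = (-26 + C)*(-20 + C)
E = 2385 (E = (520 + (-46)² - 46*(-46)) - 1*2367 = (520 + 2116 + 2116) - 2367 = 4752 - 2367 = 2385)
((114 - 1885)/(2044 - 2486) + 4128)/(W(6, 70) + E) = ((114 - 1885)/(2044 - 2486) + 4128)/(-10 + 2385) = (-1771/(-442) + 4128)/2375 = (-1771*(-1/442) + 4128)*(1/2375) = (1771/442 + 4128)*(1/2375) = (1826347/442)*(1/2375) = 1826347/1049750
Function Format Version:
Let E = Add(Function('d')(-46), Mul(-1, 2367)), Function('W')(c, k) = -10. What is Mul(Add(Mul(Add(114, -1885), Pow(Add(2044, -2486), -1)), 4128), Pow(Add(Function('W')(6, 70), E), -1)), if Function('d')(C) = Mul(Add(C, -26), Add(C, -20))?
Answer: Rational(1826347, 1049750) ≈ 1.7398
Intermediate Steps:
Function('d')(C) = Mul(Add(-26, C), Add(-20, C))
E = 2385 (E = Add(Add(520, Pow(-46, 2), Mul(-46, -46)), Mul(-1, 2367)) = Add(Add(520, 2116, 2116), -2367) = Add(4752, -2367) = 2385)
Mul(Add(Mul(Add(114, -1885), Pow(Add(2044, -2486), -1)), 4128), Pow(Add(Function('W')(6, 70), E), -1)) = Mul(Add(Mul(Add(114, -1885), Pow(Add(2044, -2486), -1)), 4128), Pow(Add(-10, 2385), -1)) = Mul(Add(Mul(-1771, Pow(-442, -1)), 4128), Pow(2375, -1)) = Mul(Add(Mul(-1771, Rational(-1, 442)), 4128), Rational(1, 2375)) = Mul(Add(Rational(1771, 442), 4128), Rational(1, 2375)) = Mul(Rational(1826347, 442), Rational(1, 2375)) = Rational(1826347, 1049750)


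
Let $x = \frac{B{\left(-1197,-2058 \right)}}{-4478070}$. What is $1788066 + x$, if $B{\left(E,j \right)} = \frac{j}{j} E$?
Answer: $\frac{2669028237939}{1492690} \approx 1.7881 \cdot 10^{6}$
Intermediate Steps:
$B{\left(E,j \right)} = E$ ($B{\left(E,j \right)} = 1 E = E$)
$x = \frac{399}{1492690}$ ($x = - \frac{1197}{-4478070} = \left(-1197\right) \left(- \frac{1}{4478070}\right) = \frac{399}{1492690} \approx 0.0002673$)
$1788066 + x = 1788066 + \frac{399}{1492690} = \frac{2669028237939}{1492690}$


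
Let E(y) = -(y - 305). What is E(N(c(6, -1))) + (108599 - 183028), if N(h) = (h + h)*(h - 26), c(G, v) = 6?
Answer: -73884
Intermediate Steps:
N(h) = 2*h*(-26 + h) (N(h) = (2*h)*(-26 + h) = 2*h*(-26 + h))
E(y) = 305 - y (E(y) = -(-305 + y) = 305 - y)
E(N(c(6, -1))) + (108599 - 183028) = (305 - 2*6*(-26 + 6)) + (108599 - 183028) = (305 - 2*6*(-20)) - 74429 = (305 - 1*(-240)) - 74429 = (305 + 240) - 74429 = 545 - 74429 = -73884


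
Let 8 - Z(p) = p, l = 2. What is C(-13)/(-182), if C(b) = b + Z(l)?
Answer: 1/26 ≈ 0.038462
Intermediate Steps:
Z(p) = 8 - p
C(b) = 6 + b (C(b) = b + (8 - 1*2) = b + (8 - 2) = b + 6 = 6 + b)
C(-13)/(-182) = (6 - 13)/(-182) = -1/182*(-7) = 1/26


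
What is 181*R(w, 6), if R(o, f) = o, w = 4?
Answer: 724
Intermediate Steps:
181*R(w, 6) = 181*4 = 724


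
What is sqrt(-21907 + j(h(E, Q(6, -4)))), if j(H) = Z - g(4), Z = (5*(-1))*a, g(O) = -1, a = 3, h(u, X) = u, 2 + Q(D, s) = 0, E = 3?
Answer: I*sqrt(21921) ≈ 148.06*I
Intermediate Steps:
Q(D, s) = -2 (Q(D, s) = -2 + 0 = -2)
Z = -15 (Z = (5*(-1))*3 = -5*3 = -15)
j(H) = -14 (j(H) = -15 - 1*(-1) = -15 + 1 = -14)
sqrt(-21907 + j(h(E, Q(6, -4)))) = sqrt(-21907 - 14) = sqrt(-21921) = I*sqrt(21921)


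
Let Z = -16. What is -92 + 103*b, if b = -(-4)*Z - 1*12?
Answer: -7920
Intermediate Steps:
b = -76 (b = -(-4)*(-16) - 1*12 = -1*64 - 12 = -64 - 12 = -76)
-92 + 103*b = -92 + 103*(-76) = -92 - 7828 = -7920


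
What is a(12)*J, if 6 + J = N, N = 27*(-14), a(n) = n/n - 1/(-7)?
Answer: -3072/7 ≈ -438.86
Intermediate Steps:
a(n) = 8/7 (a(n) = 1 - 1*(-⅐) = 1 + ⅐ = 8/7)
N = -378
J = -384 (J = -6 - 378 = -384)
a(12)*J = (8/7)*(-384) = -3072/7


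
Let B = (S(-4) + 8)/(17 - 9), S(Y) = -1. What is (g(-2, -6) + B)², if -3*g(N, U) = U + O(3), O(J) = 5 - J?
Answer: 2809/576 ≈ 4.8767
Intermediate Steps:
g(N, U) = -⅔ - U/3 (g(N, U) = -(U + (5 - 1*3))/3 = -(U + (5 - 3))/3 = -(U + 2)/3 = -(2 + U)/3 = -⅔ - U/3)
B = 7/8 (B = (-1 + 8)/(17 - 9) = 7/8 ≈ 0.87500)
(g(-2, -6) + B)² = ((-⅔ - ⅓*(-6)) + 7/8)² = ((-⅔ + 2) + 7/8)² = (4/3 + 7/8)² = (53/24)² = 2809/576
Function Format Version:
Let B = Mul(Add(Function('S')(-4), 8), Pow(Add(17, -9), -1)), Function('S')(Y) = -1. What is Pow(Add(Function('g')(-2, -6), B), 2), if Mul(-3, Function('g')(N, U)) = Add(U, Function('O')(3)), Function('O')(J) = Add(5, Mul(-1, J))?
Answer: Rational(2809, 576) ≈ 4.8767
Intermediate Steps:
Function('g')(N, U) = Add(Rational(-2, 3), Mul(Rational(-1, 3), U)) (Function('g')(N, U) = Mul(Rational(-1, 3), Add(U, Add(5, Mul(-1, 3)))) = Mul(Rational(-1, 3), Add(U, Add(5, -3))) = Mul(Rational(-1, 3), Add(U, 2)) = Mul(Rational(-1, 3), Add(2, U)) = Add(Rational(-2, 3), Mul(Rational(-1, 3), U)))
B = Rational(7, 8) (B = Mul(Add(-1, 8), Pow(Add(17, -9), -1)) = Mul(7, Pow(8, -1)) = Mul(7, Rational(1, 8)) = Rational(7, 8) ≈ 0.87500)
Pow(Add(Function('g')(-2, -6), B), 2) = Pow(Add(Add(Rational(-2, 3), Mul(Rational(-1, 3), -6)), Rational(7, 8)), 2) = Pow(Add(Add(Rational(-2, 3), 2), Rational(7, 8)), 2) = Pow(Add(Rational(4, 3), Rational(7, 8)), 2) = Pow(Rational(53, 24), 2) = Rational(2809, 576)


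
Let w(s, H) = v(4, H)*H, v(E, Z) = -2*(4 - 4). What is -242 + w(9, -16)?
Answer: -242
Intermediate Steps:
v(E, Z) = 0 (v(E, Z) = -2*0 = 0)
w(s, H) = 0 (w(s, H) = 0*H = 0)
-242 + w(9, -16) = -242 + 0 = -242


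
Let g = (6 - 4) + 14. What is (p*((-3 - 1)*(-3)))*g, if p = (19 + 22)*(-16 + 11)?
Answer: -39360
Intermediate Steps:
g = 16 (g = 2 + 14 = 16)
p = -205 (p = 41*(-5) = -205)
(p*((-3 - 1)*(-3)))*g = -205*(-3 - 1)*(-3)*16 = -(-820)*(-3)*16 = -205*12*16 = -2460*16 = -39360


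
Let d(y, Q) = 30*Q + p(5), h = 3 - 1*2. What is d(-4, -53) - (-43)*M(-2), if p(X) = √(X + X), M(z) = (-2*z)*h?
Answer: -1418 + √10 ≈ -1414.8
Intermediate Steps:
h = 1 (h = 3 - 2 = 1)
M(z) = -2*z (M(z) = -2*z*1 = -2*z)
p(X) = √2*√X (p(X) = √(2*X) = √2*√X)
d(y, Q) = √10 + 30*Q (d(y, Q) = 30*Q + √2*√5 = 30*Q + √10 = √10 + 30*Q)
d(-4, -53) - (-43)*M(-2) = (√10 + 30*(-53)) - (-43)*(-2*(-2)) = (√10 - 1590) - (-43)*4 = (-1590 + √10) - 1*(-172) = (-1590 + √10) + 172 = -1418 + √10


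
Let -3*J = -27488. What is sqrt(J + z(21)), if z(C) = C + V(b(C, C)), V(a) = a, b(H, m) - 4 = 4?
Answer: 5*sqrt(3309)/3 ≈ 95.873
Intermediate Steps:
J = 27488/3 (J = -1/3*(-27488) = 27488/3 ≈ 9162.7)
b(H, m) = 8 (b(H, m) = 4 + 4 = 8)
z(C) = 8 + C (z(C) = C + 8 = 8 + C)
sqrt(J + z(21)) = sqrt(27488/3 + (8 + 21)) = sqrt(27488/3 + 29) = sqrt(27575/3) = 5*sqrt(3309)/3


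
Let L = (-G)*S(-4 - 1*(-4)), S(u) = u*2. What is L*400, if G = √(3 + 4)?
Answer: 0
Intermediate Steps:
S(u) = 2*u
G = √7 ≈ 2.6458
L = 0 (L = (-√7)*(2*(-4 - 1*(-4))) = (-√7)*(2*(-4 + 4)) = (-√7)*(2*0) = -√7*0 = 0)
L*400 = 0*400 = 0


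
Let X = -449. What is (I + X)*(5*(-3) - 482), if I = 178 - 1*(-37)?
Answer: 116298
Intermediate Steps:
I = 215 (I = 178 + 37 = 215)
(I + X)*(5*(-3) - 482) = (215 - 449)*(5*(-3) - 482) = -234*(-15 - 482) = -234*(-497) = 116298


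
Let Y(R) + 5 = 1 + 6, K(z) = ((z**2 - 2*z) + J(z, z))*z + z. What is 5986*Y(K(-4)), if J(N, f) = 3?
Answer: 11972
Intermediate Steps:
K(z) = z + z*(3 + z**2 - 2*z) (K(z) = ((z**2 - 2*z) + 3)*z + z = (3 + z**2 - 2*z)*z + z = z*(3 + z**2 - 2*z) + z = z + z*(3 + z**2 - 2*z))
Y(R) = 2 (Y(R) = -5 + (1 + 6) = -5 + 7 = 2)
5986*Y(K(-4)) = 5986*2 = 11972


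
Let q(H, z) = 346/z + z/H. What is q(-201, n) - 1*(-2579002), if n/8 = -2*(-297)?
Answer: 410552734391/159192 ≈ 2.5790e+6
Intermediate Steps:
n = 4752 (n = 8*(-2*(-297)) = 8*594 = 4752)
q(-201, n) - 1*(-2579002) = (346/4752 + 4752/(-201)) - 1*(-2579002) = (346*(1/4752) + 4752*(-1/201)) + 2579002 = (173/2376 - 1584/67) + 2579002 = -3751993/159192 + 2579002 = 410552734391/159192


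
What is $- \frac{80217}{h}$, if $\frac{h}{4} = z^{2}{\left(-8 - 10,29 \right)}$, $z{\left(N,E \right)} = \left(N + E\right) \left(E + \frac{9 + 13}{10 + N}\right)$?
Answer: $- \frac{35652}{148225} \approx -0.24053$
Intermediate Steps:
$z{\left(N,E \right)} = \left(E + N\right) \left(E + \frac{22}{10 + N}\right)$
$h = \frac{1334025}{4}$ ($h = 4 \left(\frac{10 \cdot 29^{2} + 22 \cdot 29 + 22 \left(-8 - 10\right) + 29 \left(-8 - 10\right)^{2} + \left(-8 - 10\right) 29^{2} + 10 \cdot 29 \left(-8 - 10\right)}{10 - 18}\right)^{2} = 4 \left(\frac{10 \cdot 841 + 638 + 22 \left(-8 - 10\right) + 29 \left(-8 - 10\right)^{2} + \left(-8 - 10\right) 841 + 10 \cdot 29 \left(-8 - 10\right)}{10 - 18}\right)^{2} = 4 \left(\frac{8410 + 638 + 22 \left(-18\right) + 29 \left(-18\right)^{2} - 15138 + 10 \cdot 29 \left(-18\right)}{10 - 18}\right)^{2} = 4 \left(\frac{8410 + 638 - 396 + 29 \cdot 324 - 15138 - 5220}{-8}\right)^{2} = 4 \left(- \frac{8410 + 638 - 396 + 9396 - 15138 - 5220}{8}\right)^{2} = 4 \left(\left(- \frac{1}{8}\right) \left(-2310\right)\right)^{2} = 4 \left(\frac{1155}{4}\right)^{2} = 4 \cdot \frac{1334025}{16} = \frac{1334025}{4} \approx 3.3351 \cdot 10^{5}$)
$- \frac{80217}{h} = - \frac{80217}{\frac{1334025}{4}} = \left(-80217\right) \frac{4}{1334025} = - \frac{35652}{148225}$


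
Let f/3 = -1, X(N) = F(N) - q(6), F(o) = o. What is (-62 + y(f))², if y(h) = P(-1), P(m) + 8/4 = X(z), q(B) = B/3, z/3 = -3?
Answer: 5625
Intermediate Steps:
z = -9 (z = 3*(-3) = -9)
q(B) = B/3 (q(B) = B*(⅓) = B/3)
X(N) = -2 + N (X(N) = N - 6/3 = N - 1*2 = N - 2 = -2 + N)
P(m) = -13 (P(m) = -2 + (-2 - 9) = -2 - 11 = -13)
f = -3 (f = 3*(-1) = -3)
y(h) = -13
(-62 + y(f))² = (-62 - 13)² = (-75)² = 5625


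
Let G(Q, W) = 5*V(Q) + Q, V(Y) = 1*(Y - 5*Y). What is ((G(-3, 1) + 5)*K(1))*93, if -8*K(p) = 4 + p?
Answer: -14415/4 ≈ -3603.8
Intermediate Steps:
V(Y) = -4*Y (V(Y) = 1*(-4*Y) = -4*Y)
K(p) = -½ - p/8 (K(p) = -(4 + p)/8 = -½ - p/8)
G(Q, W) = -19*Q (G(Q, W) = 5*(-4*Q) + Q = -20*Q + Q = -19*Q)
((G(-3, 1) + 5)*K(1))*93 = ((-19*(-3) + 5)*(-½ - ⅛*1))*93 = ((57 + 5)*(-½ - ⅛))*93 = (62*(-5/8))*93 = -155/4*93 = -14415/4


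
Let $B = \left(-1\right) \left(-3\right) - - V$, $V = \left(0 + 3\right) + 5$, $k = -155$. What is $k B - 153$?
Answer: $-1858$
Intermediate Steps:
$V = 8$ ($V = 3 + 5 = 8$)
$B = 11$ ($B = \left(-1\right) \left(-3\right) - \left(-1\right) 8 = 3 - -8 = 3 + 8 = 11$)
$k B - 153 = \left(-155\right) 11 - 153 = -1705 - 153 = -1858$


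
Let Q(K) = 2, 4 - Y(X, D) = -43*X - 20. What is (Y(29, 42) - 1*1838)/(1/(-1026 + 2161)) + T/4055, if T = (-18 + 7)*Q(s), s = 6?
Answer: -2609574997/4055 ≈ -6.4355e+5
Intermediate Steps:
Y(X, D) = 24 + 43*X (Y(X, D) = 4 - (-43*X - 20) = 4 - (-20 - 43*X) = 4 + (20 + 43*X) = 24 + 43*X)
T = -22 (T = (-18 + 7)*2 = -11*2 = -22)
(Y(29, 42) - 1*1838)/(1/(-1026 + 2161)) + T/4055 = ((24 + 43*29) - 1*1838)/(1/(-1026 + 2161)) - 22/4055 = ((24 + 1247) - 1838)/(1/1135) - 22*1/4055 = (1271 - 1838)/(1/1135) - 22/4055 = -567*1135 - 22/4055 = -643545 - 22/4055 = -2609574997/4055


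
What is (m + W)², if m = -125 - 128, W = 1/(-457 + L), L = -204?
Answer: 27967210756/436921 ≈ 64010.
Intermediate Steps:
W = -1/661 (W = 1/(-457 - 204) = 1/(-661) = -1/661 ≈ -0.0015129)
m = -253
(m + W)² = (-253 - 1/661)² = (-167234/661)² = 27967210756/436921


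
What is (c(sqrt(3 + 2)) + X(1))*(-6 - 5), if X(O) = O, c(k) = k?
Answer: -11 - 11*sqrt(5) ≈ -35.597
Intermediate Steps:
(c(sqrt(3 + 2)) + X(1))*(-6 - 5) = (sqrt(3 + 2) + 1)*(-6 - 5) = (sqrt(5) + 1)*(-11) = (1 + sqrt(5))*(-11) = -11 - 11*sqrt(5)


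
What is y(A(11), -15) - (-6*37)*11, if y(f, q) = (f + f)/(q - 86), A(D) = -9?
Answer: 246660/101 ≈ 2442.2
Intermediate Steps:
y(f, q) = 2*f/(-86 + q) (y(f, q) = (2*f)/(-86 + q) = 2*f/(-86 + q))
y(A(11), -15) - (-6*37)*11 = 2*(-9)/(-86 - 15) - (-6*37)*11 = 2*(-9)/(-101) - (-222)*11 = 2*(-9)*(-1/101) - 1*(-2442) = 18/101 + 2442 = 246660/101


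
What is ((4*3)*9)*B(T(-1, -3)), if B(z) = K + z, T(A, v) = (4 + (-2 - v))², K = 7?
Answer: 3456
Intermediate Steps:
T(A, v) = (2 - v)²
B(z) = 7 + z
((4*3)*9)*B(T(-1, -3)) = ((4*3)*9)*(7 + (-2 - 3)²) = (12*9)*(7 + (-5)²) = 108*(7 + 25) = 108*32 = 3456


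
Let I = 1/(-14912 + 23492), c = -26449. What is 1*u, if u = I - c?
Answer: 226932421/8580 ≈ 26449.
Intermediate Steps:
I = 1/8580 ≈ 0.00011655
u = 226932421/8580 (u = 1/8580 - 1*(-26449) = 1/8580 + 26449 = 226932421/8580 ≈ 26449.)
1*u = 1*(226932421/8580) = 226932421/8580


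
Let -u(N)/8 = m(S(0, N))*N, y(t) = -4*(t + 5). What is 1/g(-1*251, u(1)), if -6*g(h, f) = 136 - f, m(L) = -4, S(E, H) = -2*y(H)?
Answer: -3/52 ≈ -0.057692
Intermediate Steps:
y(t) = -20 - 4*t (y(t) = -4*(5 + t) = -20 - 4*t)
S(E, H) = 40 + 8*H (S(E, H) = -2*(-20 - 4*H) = 40 + 8*H)
u(N) = 32*N (u(N) = -(-32)*N = 32*N)
g(h, f) = -68/3 + f/6 (g(h, f) = -(136 - f)/6 = -68/3 + f/6)
1/g(-1*251, u(1)) = 1/(-68/3 + (32*1)/6) = 1/(-68/3 + (⅙)*32) = 1/(-68/3 + 16/3) = 1/(-52/3) = -3/52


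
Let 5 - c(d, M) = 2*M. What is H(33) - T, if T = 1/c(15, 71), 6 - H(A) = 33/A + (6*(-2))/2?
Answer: 1508/137 ≈ 11.007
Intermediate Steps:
c(d, M) = 5 - 2*M
H(A) = 12 - 33/A (H(A) = 6 - (33/A + (6*(-2))/2) = 6 - (33/A - 12*½) = 6 - (33/A - 6) = 6 - (-6 + 33/A) = 6 + (6 - 33/A) = 12 - 33/A)
T = -1/137 (T = 1/(5 - 2*71) = 1/(5 - 142) = 1/(-137) = -1/137 ≈ -0.0072993)
H(33) - T = (12 - 33/33) - 1*(-1/137) = (12 - 33*1/33) + 1/137 = (12 - 1) + 1/137 = 11 + 1/137 = 1508/137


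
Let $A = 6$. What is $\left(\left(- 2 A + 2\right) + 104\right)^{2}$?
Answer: $8836$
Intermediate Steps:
$\left(\left(- 2 A + 2\right) + 104\right)^{2} = \left(\left(\left(-2\right) 6 + 2\right) + 104\right)^{2} = \left(\left(-12 + 2\right) + 104\right)^{2} = \left(-10 + 104\right)^{2} = 94^{2} = 8836$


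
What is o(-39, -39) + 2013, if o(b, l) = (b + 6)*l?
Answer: 3300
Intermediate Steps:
o(b, l) = l*(6 + b) (o(b, l) = (6 + b)*l = l*(6 + b))
o(-39, -39) + 2013 = -39*(6 - 39) + 2013 = -39*(-33) + 2013 = 1287 + 2013 = 3300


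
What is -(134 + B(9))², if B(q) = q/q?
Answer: -18225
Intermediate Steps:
B(q) = 1
-(134 + B(9))² = -(134 + 1)² = -1*135² = -1*18225 = -18225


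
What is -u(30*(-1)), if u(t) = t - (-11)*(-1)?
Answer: 41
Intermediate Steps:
u(t) = -11 + t (u(t) = t - 1*11 = t - 11 = -11 + t)
-u(30*(-1)) = -(-11 + 30*(-1)) = -(-11 - 30) = -1*(-41) = 41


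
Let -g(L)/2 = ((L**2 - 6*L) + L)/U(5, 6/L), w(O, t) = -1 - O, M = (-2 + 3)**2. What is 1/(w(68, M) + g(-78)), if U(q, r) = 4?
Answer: -1/3306 ≈ -0.00030248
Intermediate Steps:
M = 1 (M = 1**2 = 1)
g(L) = -L**2/2 + 5*L/2 (g(L) = -2*((L**2 - 6*L) + L)/4 = -2*(L**2 - 5*L)/4 = -2*(-5*L/4 + L**2/4) = -L**2/2 + 5*L/2)
1/(w(68, M) + g(-78)) = 1/((-1 - 1*68) + (1/2)*(-78)*(5 - 1*(-78))) = 1/((-1 - 68) + (1/2)*(-78)*(5 + 78)) = 1/(-69 + (1/2)*(-78)*83) = 1/(-69 - 3237) = 1/(-3306) = -1/3306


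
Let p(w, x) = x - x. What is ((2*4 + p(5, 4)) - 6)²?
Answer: 4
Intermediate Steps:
p(w, x) = 0
((2*4 + p(5, 4)) - 6)² = ((2*4 + 0) - 6)² = ((8 + 0) - 6)² = (8 - 6)² = 2² = 4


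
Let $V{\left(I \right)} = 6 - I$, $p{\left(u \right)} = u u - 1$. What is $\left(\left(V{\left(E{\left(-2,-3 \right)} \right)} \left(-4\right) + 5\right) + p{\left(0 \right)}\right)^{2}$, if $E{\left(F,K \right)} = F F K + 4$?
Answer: $2704$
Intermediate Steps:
$E{\left(F,K \right)} = 4 + K F^{2}$ ($E{\left(F,K \right)} = F^{2} K + 4 = K F^{2} + 4 = 4 + K F^{2}$)
$p{\left(u \right)} = -1 + u^{2}$ ($p{\left(u \right)} = u^{2} - 1 = -1 + u^{2}$)
$\left(\left(V{\left(E{\left(-2,-3 \right)} \right)} \left(-4\right) + 5\right) + p{\left(0 \right)}\right)^{2} = \left(\left(\left(6 - \left(4 - 3 \left(-2\right)^{2}\right)\right) \left(-4\right) + 5\right) - \left(1 - 0^{2}\right)\right)^{2} = \left(\left(\left(6 - \left(4 - 12\right)\right) \left(-4\right) + 5\right) + \left(-1 + 0\right)\right)^{2} = \left(\left(\left(6 - \left(4 - 12\right)\right) \left(-4\right) + 5\right) - 1\right)^{2} = \left(\left(\left(6 - -8\right) \left(-4\right) + 5\right) - 1\right)^{2} = \left(\left(\left(6 + 8\right) \left(-4\right) + 5\right) - 1\right)^{2} = \left(\left(14 \left(-4\right) + 5\right) - 1\right)^{2} = \left(\left(-56 + 5\right) - 1\right)^{2} = \left(-51 - 1\right)^{2} = \left(-52\right)^{2} = 2704$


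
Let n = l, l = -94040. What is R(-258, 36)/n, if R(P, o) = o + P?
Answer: 111/47020 ≈ 0.0023607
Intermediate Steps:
n = -94040
R(P, o) = P + o
R(-258, 36)/n = (-258 + 36)/(-94040) = -222*(-1/94040) = 111/47020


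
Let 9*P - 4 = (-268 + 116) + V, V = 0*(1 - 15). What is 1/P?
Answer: -9/148 ≈ -0.060811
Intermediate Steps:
V = 0 (V = 0*(-14) = 0)
P = -148/9 (P = 4/9 + ((-268 + 116) + 0)/9 = 4/9 + (-152 + 0)/9 = 4/9 + (⅑)*(-152) = 4/9 - 152/9 = -148/9 ≈ -16.444)
1/P = 1/(-148/9) = -9/148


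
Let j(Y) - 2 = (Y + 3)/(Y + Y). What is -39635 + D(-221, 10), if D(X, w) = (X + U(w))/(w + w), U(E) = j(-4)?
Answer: -6343351/160 ≈ -39646.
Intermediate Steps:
j(Y) = 2 + (3 + Y)/(2*Y) (j(Y) = 2 + (Y + 3)/(Y + Y) = 2 + (3 + Y)/((2*Y)) = 2 + (3 + Y)*(1/(2*Y)) = 2 + (3 + Y)/(2*Y))
U(E) = 17/8 (U(E) = (½)*(3 + 5*(-4))/(-4) = (½)*(-¼)*(3 - 20) = (½)*(-¼)*(-17) = 17/8)
D(X, w) = (17/8 + X)/(2*w) (D(X, w) = (X + 17/8)/(w + w) = (17/8 + X)/((2*w)) = (17/8 + X)*(1/(2*w)) = (17/8 + X)/(2*w))
-39635 + D(-221, 10) = -39635 + (1/16)*(17 + 8*(-221))/10 = -39635 + (1/16)*(⅒)*(17 - 1768) = -39635 + (1/16)*(⅒)*(-1751) = -39635 - 1751/160 = -6343351/160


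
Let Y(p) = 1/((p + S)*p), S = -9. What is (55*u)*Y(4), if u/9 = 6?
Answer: -297/2 ≈ -148.50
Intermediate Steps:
Y(p) = 1/(p*(-9 + p)) (Y(p) = 1/((p - 9)*p) = 1/((-9 + p)*p) = 1/(p*(-9 + p)))
u = 54 (u = 9*6 = 54)
(55*u)*Y(4) = (55*54)*(1/(4*(-9 + 4))) = 2970*((1/4)/(-5)) = 2970*((1/4)*(-1/5)) = 2970*(-1/20) = -297/2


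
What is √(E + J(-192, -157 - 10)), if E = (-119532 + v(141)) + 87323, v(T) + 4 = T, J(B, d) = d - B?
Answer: I*√32047 ≈ 179.02*I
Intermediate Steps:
v(T) = -4 + T
E = -32072 (E = (-119532 + (-4 + 141)) + 87323 = (-119532 + 137) + 87323 = -119395 + 87323 = -32072)
√(E + J(-192, -157 - 10)) = √(-32072 + ((-157 - 10) - 1*(-192))) = √(-32072 + (-167 + 192)) = √(-32072 + 25) = √(-32047) = I*√32047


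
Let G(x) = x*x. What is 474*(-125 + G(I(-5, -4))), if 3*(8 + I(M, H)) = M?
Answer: -44872/3 ≈ -14957.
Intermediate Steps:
I(M, H) = -8 + M/3
G(x) = x**2
474*(-125 + G(I(-5, -4))) = 474*(-125 + (-8 + (1/3)*(-5))**2) = 474*(-125 + (-8 - 5/3)**2) = 474*(-125 + (-29/3)**2) = 474*(-125 + 841/9) = 474*(-284/9) = -44872/3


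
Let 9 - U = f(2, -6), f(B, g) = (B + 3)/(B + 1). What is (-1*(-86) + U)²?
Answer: 78400/9 ≈ 8711.1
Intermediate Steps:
f(B, g) = (3 + B)/(1 + B)
U = 22/3 (U = 9 - (3 + 2)/(1 + 2) = 9 - 5/3 = 22/3 ≈ 7.3333)
(-1*(-86) + U)² = (-1*(-86) + 22/3)² = (86 + 22/3)² = (280/3)² = 78400/9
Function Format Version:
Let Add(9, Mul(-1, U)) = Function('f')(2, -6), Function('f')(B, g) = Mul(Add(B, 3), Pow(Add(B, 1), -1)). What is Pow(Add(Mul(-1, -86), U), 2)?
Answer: Rational(78400, 9) ≈ 8711.1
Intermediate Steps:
Function('f')(B, g) = Mul(Pow(Add(1, B), -1), Add(3, B)) (Function('f')(B, g) = Mul(Add(3, B), Pow(Add(1, B), -1)) = Mul(Pow(Add(1, B), -1), Add(3, B)))
U = Rational(22, 3) (U = Add(9, Mul(-1, Mul(Pow(Add(1, 2), -1), Add(3, 2)))) = Add(9, Mul(-1, Mul(Pow(3, -1), 5))) = Add(9, Mul(-1, Mul(Rational(1, 3), 5))) = Add(9, Mul(-1, Rational(5, 3))) = Add(9, Rational(-5, 3)) = Rational(22, 3) ≈ 7.3333)
Pow(Add(Mul(-1, -86), U), 2) = Pow(Add(Mul(-1, -86), Rational(22, 3)), 2) = Pow(Add(86, Rational(22, 3)), 2) = Pow(Rational(280, 3), 2) = Rational(78400, 9)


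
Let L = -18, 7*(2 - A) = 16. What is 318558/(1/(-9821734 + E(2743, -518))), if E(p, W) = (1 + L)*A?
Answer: -21901532746032/7 ≈ -3.1288e+12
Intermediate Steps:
A = -2/7 (A = 2 - ⅐*16 = 2 - 16/7 = -2/7 ≈ -0.28571)
E(p, W) = 34/7 (E(p, W) = (1 - 18)*(-2/7) = -17*(-2/7) = 34/7)
318558/(1/(-9821734 + E(2743, -518))) = 318558/(1/(-9821734 + 34/7)) = 318558/(1/(-68752104/7)) = 318558/(-7/68752104) = 318558*(-68752104/7) = -21901532746032/7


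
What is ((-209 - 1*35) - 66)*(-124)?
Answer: 38440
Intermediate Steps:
((-209 - 1*35) - 66)*(-124) = ((-209 - 35) - 66)*(-124) = (-244 - 66)*(-124) = -310*(-124) = 38440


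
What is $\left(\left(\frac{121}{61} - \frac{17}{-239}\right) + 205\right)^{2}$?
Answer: $\frac{9112253859801}{212547241} \approx 42872.0$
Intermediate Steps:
$\left(\left(\frac{121}{61} - \frac{17}{-239}\right) + 205\right)^{2} = \left(\left(121 \cdot \frac{1}{61} - - \frac{17}{239}\right) + 205\right)^{2} = \left(\left(\frac{121}{61} + \frac{17}{239}\right) + 205\right)^{2} = \left(\frac{29956}{14579} + 205\right)^{2} = \left(\frac{3018651}{14579}\right)^{2} = \frac{9112253859801}{212547241}$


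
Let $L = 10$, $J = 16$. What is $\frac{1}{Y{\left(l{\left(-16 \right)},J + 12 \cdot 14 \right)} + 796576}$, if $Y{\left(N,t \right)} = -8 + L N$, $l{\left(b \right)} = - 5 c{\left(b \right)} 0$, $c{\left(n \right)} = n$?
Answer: $\frac{1}{796568} \approx 1.2554 \cdot 10^{-6}$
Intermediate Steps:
$l{\left(b \right)} = 0$ ($l{\left(b \right)} = - 5 b 0 = 0$)
$Y{\left(N,t \right)} = -8 + 10 N$
$\frac{1}{Y{\left(l{\left(-16 \right)},J + 12 \cdot 14 \right)} + 796576} = \frac{1}{\left(-8 + 10 \cdot 0\right) + 796576} = \frac{1}{\left(-8 + 0\right) + 796576} = \frac{1}{-8 + 796576} = \frac{1}{796568}$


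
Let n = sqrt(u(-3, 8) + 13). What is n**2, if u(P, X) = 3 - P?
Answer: 19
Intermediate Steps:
n = sqrt(19) (n = sqrt((3 - 1*(-3)) + 13) = sqrt((3 + 3) + 13) = sqrt(6 + 13) = sqrt(19) ≈ 4.3589)
n**2 = (sqrt(19))**2 = 19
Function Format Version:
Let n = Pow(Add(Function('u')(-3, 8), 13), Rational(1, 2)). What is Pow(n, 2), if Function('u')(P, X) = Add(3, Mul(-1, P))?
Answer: 19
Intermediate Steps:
n = Pow(19, Rational(1, 2)) (n = Pow(Add(Add(3, Mul(-1, -3)), 13), Rational(1, 2)) = Pow(Add(Add(3, 3), 13), Rational(1, 2)) = Pow(Add(6, 13), Rational(1, 2)) = Pow(19, Rational(1, 2)) ≈ 4.3589)
Pow(n, 2) = Pow(Pow(19, Rational(1, 2)), 2) = 19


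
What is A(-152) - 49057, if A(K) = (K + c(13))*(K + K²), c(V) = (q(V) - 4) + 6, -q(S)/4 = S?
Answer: -4685361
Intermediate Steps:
q(S) = -4*S
c(V) = 2 - 4*V (c(V) = (-4*V - 4) + 6 = (-4 - 4*V) + 6 = 2 - 4*V)
A(K) = (-50 + K)*(K + K²) (A(K) = (K + (2 - 4*13))*(K + K²) = (K + (2 - 52))*(K + K²) = (K - 50)*(K + K²) = (-50 + K)*(K + K²))
A(-152) - 49057 = -152*(-50 + (-152)² - 49*(-152)) - 49057 = -152*(-50 + 23104 + 7448) - 49057 = -152*30502 - 49057 = -4636304 - 49057 = -4685361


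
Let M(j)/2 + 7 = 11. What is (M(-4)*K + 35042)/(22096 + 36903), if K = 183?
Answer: 36506/58999 ≈ 0.61876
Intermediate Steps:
M(j) = 8 (M(j) = -14 + 2*11 = -14 + 22 = 8)
(M(-4)*K + 35042)/(22096 + 36903) = (8*183 + 35042)/(22096 + 36903) = (1464 + 35042)/58999 = 36506*(1/58999) = 36506/58999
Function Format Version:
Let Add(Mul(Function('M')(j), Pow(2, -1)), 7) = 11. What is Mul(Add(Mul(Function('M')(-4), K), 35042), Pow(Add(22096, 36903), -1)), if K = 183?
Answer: Rational(36506, 58999) ≈ 0.61876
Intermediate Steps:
Function('M')(j) = 8 (Function('M')(j) = Add(-14, Mul(2, 11)) = Add(-14, 22) = 8)
Mul(Add(Mul(Function('M')(-4), K), 35042), Pow(Add(22096, 36903), -1)) = Mul(Add(Mul(8, 183), 35042), Pow(Add(22096, 36903), -1)) = Mul(Add(1464, 35042), Pow(58999, -1)) = Mul(36506, Rational(1, 58999)) = Rational(36506, 58999)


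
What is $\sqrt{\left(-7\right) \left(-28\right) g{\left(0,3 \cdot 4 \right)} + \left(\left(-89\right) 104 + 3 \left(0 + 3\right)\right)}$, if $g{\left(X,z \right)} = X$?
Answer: $i \sqrt{9247} \approx 96.161 i$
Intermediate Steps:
$\sqrt{\left(-7\right) \left(-28\right) g{\left(0,3 \cdot 4 \right)} + \left(\left(-89\right) 104 + 3 \left(0 + 3\right)\right)} = \sqrt{\left(-7\right) \left(-28\right) 0 + \left(\left(-89\right) 104 + 3 \left(0 + 3\right)\right)} = \sqrt{196 \cdot 0 + \left(-9256 + 3 \cdot 3\right)} = \sqrt{0 + \left(-9256 + 9\right)} = \sqrt{0 - 9247} = \sqrt{-9247} = i \sqrt{9247}$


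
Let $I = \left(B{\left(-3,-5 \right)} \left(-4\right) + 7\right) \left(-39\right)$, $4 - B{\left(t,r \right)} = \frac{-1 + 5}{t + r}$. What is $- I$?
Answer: $-429$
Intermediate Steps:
$B{\left(t,r \right)} = 4 - \frac{4}{r + t}$ ($B{\left(t,r \right)} = 4 - \frac{-1 + 5}{t + r} = 4 - \frac{4}{r + t}$)
$I = 429$ ($I = \left(\frac{4 \left(-1 - 5 - 3\right)}{-5 - 3} \left(-4\right) + 7\right) \left(-39\right) = \left(4 \frac{1}{-8} \left(-9\right) \left(-4\right) + 7\right) \left(-39\right) = \left(4 \left(- \frac{1}{8}\right) \left(-9\right) \left(-4\right) + 7\right) \left(-39\right) = \left(\frac{9}{2} \left(-4\right) + 7\right) \left(-39\right) = \left(-18 + 7\right) \left(-39\right) = \left(-11\right) \left(-39\right) = 429$)
$- I = \left(-1\right) 429 = -429$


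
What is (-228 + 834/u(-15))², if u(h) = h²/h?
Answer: 2010724/25 ≈ 80429.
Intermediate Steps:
u(h) = h
(-228 + 834/u(-15))² = (-228 + 834/(-15))² = (-228 + 834*(-1/15))² = (-228 - 278/5)² = (-1418/5)² = 2010724/25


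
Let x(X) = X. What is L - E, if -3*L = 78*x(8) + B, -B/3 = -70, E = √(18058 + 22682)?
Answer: -278 - 2*√10185 ≈ -479.84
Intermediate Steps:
E = 2*√10185 (E = √40740 = 2*√10185 ≈ 201.84)
B = 210 (B = -3*(-70) = 210)
L = -278 (L = -(78*8 + 210)/3 = -(624 + 210)/3 = -⅓*834 = -278)
L - E = -278 - 2*√10185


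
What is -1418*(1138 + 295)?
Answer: -2031994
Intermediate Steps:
-1418*(1138 + 295) = -1418*1433 = -2031994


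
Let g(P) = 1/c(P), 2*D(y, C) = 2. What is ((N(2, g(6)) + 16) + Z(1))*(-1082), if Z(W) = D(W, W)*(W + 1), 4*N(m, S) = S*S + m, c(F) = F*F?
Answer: -51884605/2592 ≈ -20017.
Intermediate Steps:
c(F) = F**2
D(y, C) = 1 (D(y, C) = (1/2)*2 = 1)
g(P) = P**(-2) (g(P) = 1/(P**2) = P**(-2))
N(m, S) = m/4 + S**2/4 (N(m, S) = (S*S + m)/4 = (S**2 + m)/4 = (m + S**2)/4 = m/4 + S**2/4)
Z(W) = 1 + W (Z(W) = 1*(W + 1) = 1*(1 + W) = 1 + W)
((N(2, g(6)) + 16) + Z(1))*(-1082) = ((((1/4)*2 + (6**(-2))**2/4) + 16) + (1 + 1))*(-1082) = (((1/2 + (1/36)**2/4) + 16) + 2)*(-1082) = (((1/2 + (1/4)*(1/1296)) + 16) + 2)*(-1082) = (((1/2 + 1/5184) + 16) + 2)*(-1082) = ((2593/5184 + 16) + 2)*(-1082) = (85537/5184 + 2)*(-1082) = (95905/5184)*(-1082) = -51884605/2592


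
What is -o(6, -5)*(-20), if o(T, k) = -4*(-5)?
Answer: 400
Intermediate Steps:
o(T, k) = 20
-o(6, -5)*(-20) = -20*(-20) = -1*(-400) = 400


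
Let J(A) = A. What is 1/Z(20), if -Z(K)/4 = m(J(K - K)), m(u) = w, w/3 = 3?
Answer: -1/36 ≈ -0.027778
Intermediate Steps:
w = 9 (w = 3*3 = 9)
m(u) = 9
Z(K) = -36 (Z(K) = -4*9 = -36)
1/Z(20) = 1/(-36) = -1/36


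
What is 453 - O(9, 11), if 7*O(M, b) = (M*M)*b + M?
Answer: 2271/7 ≈ 324.43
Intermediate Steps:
O(M, b) = M/7 + b*M²/7 (O(M, b) = ((M*M)*b + M)/7 = (M²*b + M)/7 = (b*M² + M)/7 = (M + b*M²)/7 = M/7 + b*M²/7)
453 - O(9, 11) = 453 - 9*(1 + 9*11)/7 = 453 - 9*(1 + 99)/7 = 453 - 9*100/7 = 453 - 1*900/7 = 453 - 900/7 = 2271/7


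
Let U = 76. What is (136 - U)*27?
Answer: 1620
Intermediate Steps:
(136 - U)*27 = (136 - 1*76)*27 = (136 - 76)*27 = 60*27 = 1620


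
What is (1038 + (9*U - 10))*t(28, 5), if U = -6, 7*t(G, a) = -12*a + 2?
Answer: -56492/7 ≈ -8070.3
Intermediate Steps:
t(G, a) = 2/7 - 12*a/7 (t(G, a) = (-12*a + 2)/7 = (2 - 12*a)/7 = 2/7 - 12*a/7)
(1038 + (9*U - 10))*t(28, 5) = (1038 + (9*(-6) - 10))*(2/7 - 12/7*5) = (1038 + (-54 - 10))*(2/7 - 60/7) = (1038 - 64)*(-58/7) = 974*(-58/7) = -56492/7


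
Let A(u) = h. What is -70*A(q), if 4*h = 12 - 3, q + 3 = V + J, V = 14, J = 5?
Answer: -315/2 ≈ -157.50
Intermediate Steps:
q = 16 (q = -3 + (14 + 5) = -3 + 19 = 16)
h = 9/4 (h = (12 - 3)/4 = (1/4)*9 = 9/4 ≈ 2.2500)
A(u) = 9/4
-70*A(q) = -70*9/4 = -315/2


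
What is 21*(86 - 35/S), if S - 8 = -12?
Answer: 7959/4 ≈ 1989.8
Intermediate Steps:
S = -4 (S = 8 - 12 = -4)
21*(86 - 35/S) = 21*(86 - 35/(-4)) = 21*(86 - 35*(-1/4)) = 21*(86 + 35/4) = 21*(379/4) = 7959/4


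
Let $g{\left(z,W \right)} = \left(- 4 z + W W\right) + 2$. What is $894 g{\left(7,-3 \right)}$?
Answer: $-15198$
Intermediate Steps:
$g{\left(z,W \right)} = 2 + W^{2} - 4 z$ ($g{\left(z,W \right)} = \left(- 4 z + W^{2}\right) + 2 = \left(W^{2} - 4 z\right) + 2 = 2 + W^{2} - 4 z$)
$894 g{\left(7,-3 \right)} = 894 \left(2 + \left(-3\right)^{2} - 28\right) = 894 \left(2 + 9 - 28\right) = 894 \left(-17\right) = -15198$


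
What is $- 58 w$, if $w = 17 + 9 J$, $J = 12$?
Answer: $-7250$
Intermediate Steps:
$w = 125$ ($w = 17 + 9 \cdot 12 = 17 + 108 = 125$)
$- 58 w = \left(-58\right) 125 = -7250$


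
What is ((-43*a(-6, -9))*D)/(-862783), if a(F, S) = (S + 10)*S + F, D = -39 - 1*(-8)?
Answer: 19995/862783 ≈ 0.023175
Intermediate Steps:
D = -31 (D = -39 + 8 = -31)
a(F, S) = F + S*(10 + S) (a(F, S) = (10 + S)*S + F = S*(10 + S) + F = F + S*(10 + S))
((-43*a(-6, -9))*D)/(-862783) = (-43*(-6 + (-9)² + 10*(-9))*(-31))/(-862783) = (-43*(-6 + 81 - 90)*(-31))*(-1/862783) = (-43*(-15)*(-31))*(-1/862783) = (645*(-31))*(-1/862783) = -19995*(-1/862783) = 19995/862783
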